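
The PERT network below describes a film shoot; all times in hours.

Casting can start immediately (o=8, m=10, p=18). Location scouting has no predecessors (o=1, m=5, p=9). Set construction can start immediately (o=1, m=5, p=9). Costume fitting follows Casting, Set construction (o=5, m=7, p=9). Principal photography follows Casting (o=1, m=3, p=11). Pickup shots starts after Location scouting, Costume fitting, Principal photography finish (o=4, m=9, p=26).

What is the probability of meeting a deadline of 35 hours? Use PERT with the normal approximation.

te_Casting = (8 + 4·10 + 18)/6 = 66/6 = 11; σ²_Casting = ((18−8)/6)² = 2.778
te_Location scouting = (1 + 4·5 + 9)/6 = 30/6 = 5; σ²_Location scouting = ((9−1)/6)² = 1.778
te_Set construction = (1 + 4·5 + 9)/6 = 30/6 = 5; σ²_Set construction = ((9−1)/6)² = 1.778
te_Costume fitting = (5 + 4·7 + 9)/6 = 42/6 = 7; σ²_Costume fitting = ((9−5)/6)² = 0.444
te_Principal photography = (1 + 4·3 + 11)/6 = 24/6 = 4; σ²_Principal photography = ((11−1)/6)² = 2.778
te_Pickup shots = (4 + 4·9 + 26)/6 = 66/6 = 11; σ²_Pickup shots = ((26−4)/6)² = 13.444

Forward pass:
ES_Casting = 0; EF_Casting = 11
ES_Location scouting = 0; EF_Location scouting = 5
ES_Set construction = 0; EF_Set construction = 5
ES_Costume fitting = max(EF_Casting=11, EF_Set construction=5) = 11; EF_Costume fitting = 11+7 = 18
ES_Principal photography = 11; EF_Principal photography = 11+4 = 15
ES_Pickup shots = max(EF_Location scouting=5, EF_Costume fitting=18, EF_Principal photography=15) = 18; EF_Pickup shots = 18+11 = 29
Expected project duration μ = 29 hours. Critical path: Casting → Costume fitting → Pickup shots.

Variance along critical path = 2.778 + 0.444 + 13.444 = 16.667; σ = √16.667 = 4.082 hours.
Z = (35 − 29) / 4.082 = 1.470
P(T ≤ 35) = Φ(1.470) ≈ 0.929

0.929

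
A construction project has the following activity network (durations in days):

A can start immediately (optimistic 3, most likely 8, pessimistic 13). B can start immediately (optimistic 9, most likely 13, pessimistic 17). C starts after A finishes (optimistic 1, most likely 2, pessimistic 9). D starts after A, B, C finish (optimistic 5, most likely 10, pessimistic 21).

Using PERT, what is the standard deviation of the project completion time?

te_A = (3 + 4·8 + 13)/6 = 48/6 = 8; σ²_A = ((13−3)/6)² = 2.778
te_B = (9 + 4·13 + 17)/6 = 78/6 = 13; σ²_B = ((17−9)/6)² = 1.778
te_C = (1 + 4·2 + 9)/6 = 18/6 = 3; σ²_C = ((9−1)/6)² = 1.778
te_D = (5 + 4·10 + 21)/6 = 66/6 = 11; σ²_D = ((21−5)/6)² = 7.111

Forward pass:
ES_A = 0; EF_A = 8
ES_B = 0; EF_B = 13
ES_C = 8; EF_C = 8+3 = 11
ES_D = max(EF_A=8, EF_B=13, EF_C=11) = 13; EF_D = 13+11 = 24
Expected project duration μ = 24 days. Critical path: B → D.

Variance along critical path = 1.778 + 7.111 = 8.889
σ = √8.889 = 2.981 days

2.98 days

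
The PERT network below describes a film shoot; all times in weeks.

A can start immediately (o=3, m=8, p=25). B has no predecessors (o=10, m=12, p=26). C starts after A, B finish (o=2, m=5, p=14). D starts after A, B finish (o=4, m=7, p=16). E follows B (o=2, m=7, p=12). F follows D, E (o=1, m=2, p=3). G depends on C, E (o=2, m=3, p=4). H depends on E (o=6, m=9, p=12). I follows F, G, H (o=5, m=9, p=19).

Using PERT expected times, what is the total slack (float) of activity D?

te_A = (3 + 4·8 + 25)/6 = 60/6 = 10
te_B = (10 + 4·12 + 26)/6 = 84/6 = 14
te_C = (2 + 4·5 + 14)/6 = 36/6 = 6
te_D = (4 + 4·7 + 16)/6 = 48/6 = 8
te_E = (2 + 4·7 + 12)/6 = 42/6 = 7
te_F = (1 + 4·2 + 3)/6 = 12/6 = 2
te_G = (2 + 4·3 + 4)/6 = 18/6 = 3
te_H = (6 + 4·9 + 12)/6 = 54/6 = 9
te_I = (5 + 4·9 + 19)/6 = 60/6 = 10

Forward pass:
ES_A = 0; EF_A = 10
ES_B = 0; EF_B = 14
ES_C = max(EF_A=10, EF_B=14) = 14; EF_C = 14+6 = 20
ES_D = max(EF_A=10, EF_B=14) = 14; EF_D = 14+8 = 22
ES_E = 14; EF_E = 14+7 = 21
ES_F = max(EF_D=22, EF_E=21) = 22; EF_F = 22+2 = 24
ES_G = max(EF_C=20, EF_E=21) = 21; EF_G = 21+3 = 24
ES_H = 21; EF_H = 21+9 = 30
ES_I = max(EF_F=24, EF_G=24, EF_H=30) = 30; EF_I = 30+10 = 40
Expected project duration μ = 40 weeks. Critical path: B → E → H → I.

Backward pass:
LF_I = 40; LS_I = 40−10 = 30
LF_H = LS_I = 30; LS_H = 30−9 = 21
LF_G = LS_I = 30; LS_G = 30−3 = 27
LF_F = LS_I = 30; LS_F = 30−2 = 28
LF_E = min(LS_F=28, LS_G=27, LS_H=21) = 21; LS_E = 21−7 = 14
LF_D = LS_F = 28; LS_D = 28−8 = 20
LF_C = LS_G = 27; LS_C = 27−6 = 21
LF_B = min(LS_C=21, LS_D=20, LS_E=14) = 14; LS_B = 14−14 = 0
LF_A = min(LS_C=21, LS_D=20) = 20; LS_A = 20−10 = 10
Slack_D = LS_D − ES_D = 20 − 14 = 6

6 weeks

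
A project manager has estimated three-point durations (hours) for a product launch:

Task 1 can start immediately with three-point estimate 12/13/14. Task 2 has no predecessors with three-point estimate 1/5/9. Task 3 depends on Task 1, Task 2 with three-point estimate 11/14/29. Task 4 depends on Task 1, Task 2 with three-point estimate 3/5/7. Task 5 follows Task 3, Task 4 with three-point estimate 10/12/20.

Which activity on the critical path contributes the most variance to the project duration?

te_Task 1 = (12 + 4·13 + 14)/6 = 78/6 = 13; σ²_Task 1 = ((14−12)/6)² = 0.111
te_Task 2 = (1 + 4·5 + 9)/6 = 30/6 = 5; σ²_Task 2 = ((9−1)/6)² = 1.778
te_Task 3 = (11 + 4·14 + 29)/6 = 96/6 = 16; σ²_Task 3 = ((29−11)/6)² = 9.000
te_Task 4 = (3 + 4·5 + 7)/6 = 30/6 = 5; σ²_Task 4 = ((7−3)/6)² = 0.444
te_Task 5 = (10 + 4·12 + 20)/6 = 78/6 = 13; σ²_Task 5 = ((20−10)/6)² = 2.778

Forward pass:
ES_Task 1 = 0; EF_Task 1 = 13
ES_Task 2 = 0; EF_Task 2 = 5
ES_Task 3 = max(EF_Task 1=13, EF_Task 2=5) = 13; EF_Task 3 = 13+16 = 29
ES_Task 4 = max(EF_Task 1=13, EF_Task 2=5) = 13; EF_Task 4 = 13+5 = 18
ES_Task 5 = max(EF_Task 3=29, EF_Task 4=18) = 29; EF_Task 5 = 29+13 = 42
Expected project duration μ = 42 hours. Critical path: Task 1 → Task 3 → Task 5.

Variances on critical path: σ²_Task 1=0.111, σ²_Task 3=9.000, σ²_Task 5=2.778.
Largest is σ²_Task 3 = 9.000.

Task 3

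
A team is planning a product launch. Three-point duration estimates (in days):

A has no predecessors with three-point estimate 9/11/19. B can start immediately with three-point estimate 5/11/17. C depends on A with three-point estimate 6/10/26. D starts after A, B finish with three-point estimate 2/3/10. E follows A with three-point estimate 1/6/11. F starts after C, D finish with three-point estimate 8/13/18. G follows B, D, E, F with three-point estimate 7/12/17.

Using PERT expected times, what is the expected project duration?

te_A = (9 + 4·11 + 19)/6 = 72/6 = 12
te_B = (5 + 4·11 + 17)/6 = 66/6 = 11
te_C = (6 + 4·10 + 26)/6 = 72/6 = 12
te_D = (2 + 4·3 + 10)/6 = 24/6 = 4
te_E = (1 + 4·6 + 11)/6 = 36/6 = 6
te_F = (8 + 4·13 + 18)/6 = 78/6 = 13
te_G = (7 + 4·12 + 17)/6 = 72/6 = 12

Forward pass:
ES_A = 0; EF_A = 12
ES_B = 0; EF_B = 11
ES_C = 12; EF_C = 12+12 = 24
ES_D = max(EF_A=12, EF_B=11) = 12; EF_D = 12+4 = 16
ES_E = 12; EF_E = 12+6 = 18
ES_F = max(EF_C=24, EF_D=16) = 24; EF_F = 24+13 = 37
ES_G = max(EF_B=11, EF_D=16, EF_E=18, EF_F=37) = 37; EF_G = 37+12 = 49
Expected project duration μ = 49 days. Critical path: A → C → F → G.

49 days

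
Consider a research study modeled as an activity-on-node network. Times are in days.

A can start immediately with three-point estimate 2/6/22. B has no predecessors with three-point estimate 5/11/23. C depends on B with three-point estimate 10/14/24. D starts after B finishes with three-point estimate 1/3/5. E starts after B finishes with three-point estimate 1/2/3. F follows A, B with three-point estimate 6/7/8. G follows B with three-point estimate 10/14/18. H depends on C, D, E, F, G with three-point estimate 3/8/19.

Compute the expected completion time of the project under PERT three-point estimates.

te_A = (2 + 4·6 + 22)/6 = 48/6 = 8
te_B = (5 + 4·11 + 23)/6 = 72/6 = 12
te_C = (10 + 4·14 + 24)/6 = 90/6 = 15
te_D = (1 + 4·3 + 5)/6 = 18/6 = 3
te_E = (1 + 4·2 + 3)/6 = 12/6 = 2
te_F = (6 + 4·7 + 8)/6 = 42/6 = 7
te_G = (10 + 4·14 + 18)/6 = 84/6 = 14
te_H = (3 + 4·8 + 19)/6 = 54/6 = 9

Forward pass:
ES_A = 0; EF_A = 8
ES_B = 0; EF_B = 12
ES_C = 12; EF_C = 12+15 = 27
ES_D = 12; EF_D = 12+3 = 15
ES_E = 12; EF_E = 12+2 = 14
ES_F = max(EF_A=8, EF_B=12) = 12; EF_F = 12+7 = 19
ES_G = 12; EF_G = 12+14 = 26
ES_H = max(EF_C=27, EF_D=15, EF_E=14, EF_F=19, EF_G=26) = 27; EF_H = 27+9 = 36
Expected project duration μ = 36 days. Critical path: B → C → H.

36 days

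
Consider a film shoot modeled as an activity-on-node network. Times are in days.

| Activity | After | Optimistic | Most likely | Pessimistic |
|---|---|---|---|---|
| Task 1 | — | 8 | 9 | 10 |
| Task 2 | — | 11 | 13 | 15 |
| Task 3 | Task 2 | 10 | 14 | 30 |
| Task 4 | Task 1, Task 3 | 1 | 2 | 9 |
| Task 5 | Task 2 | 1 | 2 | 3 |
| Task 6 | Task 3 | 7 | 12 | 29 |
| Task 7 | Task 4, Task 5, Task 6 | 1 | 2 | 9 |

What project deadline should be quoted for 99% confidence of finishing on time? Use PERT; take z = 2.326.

te_Task 1 = (8 + 4·9 + 10)/6 = 54/6 = 9; σ²_Task 1 = ((10−8)/6)² = 0.111
te_Task 2 = (11 + 4·13 + 15)/6 = 78/6 = 13; σ²_Task 2 = ((15−11)/6)² = 0.444
te_Task 3 = (10 + 4·14 + 30)/6 = 96/6 = 16; σ²_Task 3 = ((30−10)/6)² = 11.111
te_Task 4 = (1 + 4·2 + 9)/6 = 18/6 = 3; σ²_Task 4 = ((9−1)/6)² = 1.778
te_Task 5 = (1 + 4·2 + 3)/6 = 12/6 = 2; σ²_Task 5 = ((3−1)/6)² = 0.111
te_Task 6 = (7 + 4·12 + 29)/6 = 84/6 = 14; σ²_Task 6 = ((29−7)/6)² = 13.444
te_Task 7 = (1 + 4·2 + 9)/6 = 18/6 = 3; σ²_Task 7 = ((9−1)/6)² = 1.778

Forward pass:
ES_Task 1 = 0; EF_Task 1 = 9
ES_Task 2 = 0; EF_Task 2 = 13
ES_Task 3 = 13; EF_Task 3 = 13+16 = 29
ES_Task 4 = max(EF_Task 1=9, EF_Task 3=29) = 29; EF_Task 4 = 29+3 = 32
ES_Task 5 = 13; EF_Task 5 = 13+2 = 15
ES_Task 6 = 29; EF_Task 6 = 29+14 = 43
ES_Task 7 = max(EF_Task 4=32, EF_Task 5=15, EF_Task 6=43) = 43; EF_Task 7 = 43+3 = 46
Expected project duration μ = 46 days. Critical path: Task 2 → Task 3 → Task 6 → Task 7.

Variance along critical path = 0.444 + 11.111 + 13.444 + 1.778 = 26.778; σ = 5.175 days.
D = μ + z·σ = 46 + 2.326·5.175 = 58.0 days

58.0 days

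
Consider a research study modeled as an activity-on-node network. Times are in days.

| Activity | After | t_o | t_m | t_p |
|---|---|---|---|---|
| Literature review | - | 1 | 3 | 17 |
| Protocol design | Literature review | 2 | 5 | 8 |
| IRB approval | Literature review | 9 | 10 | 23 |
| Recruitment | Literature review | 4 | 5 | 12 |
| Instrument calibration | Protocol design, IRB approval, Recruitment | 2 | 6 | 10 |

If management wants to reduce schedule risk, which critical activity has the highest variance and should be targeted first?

Literature review

te_Literature review = (1 + 4·3 + 17)/6 = 30/6 = 5; σ²_Literature review = ((17−1)/6)² = 7.111
te_Protocol design = (2 + 4·5 + 8)/6 = 30/6 = 5; σ²_Protocol design = ((8−2)/6)² = 1.000
te_IRB approval = (9 + 4·10 + 23)/6 = 72/6 = 12; σ²_IRB approval = ((23−9)/6)² = 5.444
te_Recruitment = (4 + 4·5 + 12)/6 = 36/6 = 6; σ²_Recruitment = ((12−4)/6)² = 1.778
te_Instrument calibration = (2 + 4·6 + 10)/6 = 36/6 = 6; σ²_Instrument calibration = ((10−2)/6)² = 1.778

Forward pass:
ES_Literature review = 0; EF_Literature review = 5
ES_Protocol design = 5; EF_Protocol design = 5+5 = 10
ES_IRB approval = 5; EF_IRB approval = 5+12 = 17
ES_Recruitment = 5; EF_Recruitment = 5+6 = 11
ES_Instrument calibration = max(EF_Protocol design=10, EF_IRB approval=17, EF_Recruitment=11) = 17; EF_Instrument calibration = 17+6 = 23
Expected project duration μ = 23 days. Critical path: Literature review → IRB approval → Instrument calibration.

Variances on critical path: σ²_Literature review=7.111, σ²_IRB approval=5.444, σ²_Instrument calibration=1.778.
Largest is σ²_Literature review = 7.111.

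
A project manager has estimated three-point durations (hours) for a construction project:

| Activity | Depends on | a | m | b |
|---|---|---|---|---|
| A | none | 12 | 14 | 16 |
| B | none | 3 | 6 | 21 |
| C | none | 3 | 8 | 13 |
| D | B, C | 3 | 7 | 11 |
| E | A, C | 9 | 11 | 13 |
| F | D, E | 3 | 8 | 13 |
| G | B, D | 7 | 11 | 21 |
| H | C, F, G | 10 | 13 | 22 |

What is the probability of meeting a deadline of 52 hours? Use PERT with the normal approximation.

0.965

te_A = (12 + 4·14 + 16)/6 = 84/6 = 14; σ²_A = ((16−12)/6)² = 0.444
te_B = (3 + 4·6 + 21)/6 = 48/6 = 8; σ²_B = ((21−3)/6)² = 9.000
te_C = (3 + 4·8 + 13)/6 = 48/6 = 8; σ²_C = ((13−3)/6)² = 2.778
te_D = (3 + 4·7 + 11)/6 = 42/6 = 7; σ²_D = ((11−3)/6)² = 1.778
te_E = (9 + 4·11 + 13)/6 = 66/6 = 11; σ²_E = ((13−9)/6)² = 0.444
te_F = (3 + 4·8 + 13)/6 = 48/6 = 8; σ²_F = ((13−3)/6)² = 2.778
te_G = (7 + 4·11 + 21)/6 = 72/6 = 12; σ²_G = ((21−7)/6)² = 5.444
te_H = (10 + 4·13 + 22)/6 = 84/6 = 14; σ²_H = ((22−10)/6)² = 4.000

Forward pass:
ES_A = 0; EF_A = 14
ES_B = 0; EF_B = 8
ES_C = 0; EF_C = 8
ES_D = max(EF_B=8, EF_C=8) = 8; EF_D = 8+7 = 15
ES_E = max(EF_A=14, EF_C=8) = 14; EF_E = 14+11 = 25
ES_F = max(EF_D=15, EF_E=25) = 25; EF_F = 25+8 = 33
ES_G = max(EF_B=8, EF_D=15) = 15; EF_G = 15+12 = 27
ES_H = max(EF_C=8, EF_F=33, EF_G=27) = 33; EF_H = 33+14 = 47
Expected project duration μ = 47 hours. Critical path: A → E → F → H.

Variance along critical path = 0.444 + 0.444 + 2.778 + 4.000 = 7.667; σ = √7.667 = 2.769 hours.
Z = (52 − 47) / 2.769 = 1.806
P(T ≤ 52) = Φ(1.806) ≈ 0.965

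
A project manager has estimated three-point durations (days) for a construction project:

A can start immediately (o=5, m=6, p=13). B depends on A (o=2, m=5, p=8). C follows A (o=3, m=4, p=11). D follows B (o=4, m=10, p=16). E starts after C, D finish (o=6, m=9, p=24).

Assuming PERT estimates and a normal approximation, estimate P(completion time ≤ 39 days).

te_A = (5 + 4·6 + 13)/6 = 42/6 = 7; σ²_A = ((13−5)/6)² = 1.778
te_B = (2 + 4·5 + 8)/6 = 30/6 = 5; σ²_B = ((8−2)/6)² = 1.000
te_C = (3 + 4·4 + 11)/6 = 30/6 = 5; σ²_C = ((11−3)/6)² = 1.778
te_D = (4 + 4·10 + 16)/6 = 60/6 = 10; σ²_D = ((16−4)/6)² = 4.000
te_E = (6 + 4·9 + 24)/6 = 66/6 = 11; σ²_E = ((24−6)/6)² = 9.000

Forward pass:
ES_A = 0; EF_A = 7
ES_B = 7; EF_B = 7+5 = 12
ES_C = 7; EF_C = 7+5 = 12
ES_D = 12; EF_D = 12+10 = 22
ES_E = max(EF_C=12, EF_D=22) = 22; EF_E = 22+11 = 33
Expected project duration μ = 33 days. Critical path: A → B → D → E.

Variance along critical path = 1.778 + 1.000 + 4.000 + 9.000 = 15.778; σ = √15.778 = 3.972 days.
Z = (39 − 33) / 3.972 = 1.511
P(T ≤ 39) = Φ(1.511) ≈ 0.935

0.935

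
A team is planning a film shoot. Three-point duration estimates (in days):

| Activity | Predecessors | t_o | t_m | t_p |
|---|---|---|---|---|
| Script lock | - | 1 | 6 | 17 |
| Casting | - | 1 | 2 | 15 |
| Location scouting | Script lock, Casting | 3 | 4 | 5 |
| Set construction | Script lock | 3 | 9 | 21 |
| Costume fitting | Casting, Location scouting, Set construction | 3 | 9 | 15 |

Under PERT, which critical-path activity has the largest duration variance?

te_Script lock = (1 + 4·6 + 17)/6 = 42/6 = 7; σ²_Script lock = ((17−1)/6)² = 7.111
te_Casting = (1 + 4·2 + 15)/6 = 24/6 = 4; σ²_Casting = ((15−1)/6)² = 5.444
te_Location scouting = (3 + 4·4 + 5)/6 = 24/6 = 4; σ²_Location scouting = ((5−3)/6)² = 0.111
te_Set construction = (3 + 4·9 + 21)/6 = 60/6 = 10; σ²_Set construction = ((21−3)/6)² = 9.000
te_Costume fitting = (3 + 4·9 + 15)/6 = 54/6 = 9; σ²_Costume fitting = ((15−3)/6)² = 4.000

Forward pass:
ES_Script lock = 0; EF_Script lock = 7
ES_Casting = 0; EF_Casting = 4
ES_Location scouting = max(EF_Script lock=7, EF_Casting=4) = 7; EF_Location scouting = 7+4 = 11
ES_Set construction = 7; EF_Set construction = 7+10 = 17
ES_Costume fitting = max(EF_Casting=4, EF_Location scouting=11, EF_Set construction=17) = 17; EF_Costume fitting = 17+9 = 26
Expected project duration μ = 26 days. Critical path: Script lock → Set construction → Costume fitting.

Variances on critical path: σ²_Script lock=7.111, σ²_Set construction=9.000, σ²_Costume fitting=4.000.
Largest is σ²_Set construction = 9.000.

Set construction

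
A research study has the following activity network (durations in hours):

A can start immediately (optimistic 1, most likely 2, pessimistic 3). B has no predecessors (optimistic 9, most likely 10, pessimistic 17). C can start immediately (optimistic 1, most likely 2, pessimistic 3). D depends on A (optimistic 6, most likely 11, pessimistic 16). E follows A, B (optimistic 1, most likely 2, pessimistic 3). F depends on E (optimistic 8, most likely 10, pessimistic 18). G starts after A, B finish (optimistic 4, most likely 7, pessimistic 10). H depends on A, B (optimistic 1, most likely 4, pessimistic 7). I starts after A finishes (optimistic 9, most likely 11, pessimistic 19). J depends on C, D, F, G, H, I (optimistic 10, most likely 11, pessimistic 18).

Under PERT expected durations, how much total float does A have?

te_A = (1 + 4·2 + 3)/6 = 12/6 = 2
te_B = (9 + 4·10 + 17)/6 = 66/6 = 11
te_C = (1 + 4·2 + 3)/6 = 12/6 = 2
te_D = (6 + 4·11 + 16)/6 = 66/6 = 11
te_E = (1 + 4·2 + 3)/6 = 12/6 = 2
te_F = (8 + 4·10 + 18)/6 = 66/6 = 11
te_G = (4 + 4·7 + 10)/6 = 42/6 = 7
te_H = (1 + 4·4 + 7)/6 = 24/6 = 4
te_I = (9 + 4·11 + 19)/6 = 72/6 = 12
te_J = (10 + 4·11 + 18)/6 = 72/6 = 12

Forward pass:
ES_A = 0; EF_A = 2
ES_B = 0; EF_B = 11
ES_C = 0; EF_C = 2
ES_D = 2; EF_D = 2+11 = 13
ES_E = max(EF_A=2, EF_B=11) = 11; EF_E = 11+2 = 13
ES_F = 13; EF_F = 13+11 = 24
ES_G = max(EF_A=2, EF_B=11) = 11; EF_G = 11+7 = 18
ES_H = max(EF_A=2, EF_B=11) = 11; EF_H = 11+4 = 15
ES_I = 2; EF_I = 2+12 = 14
ES_J = max(EF_C=2, EF_D=13, EF_F=24, EF_G=18, EF_H=15, EF_I=14) = 24; EF_J = 24+12 = 36
Expected project duration μ = 36 hours. Critical path: B → E → F → J.

Backward pass:
LF_J = 36; LS_J = 36−12 = 24
LF_I = LS_J = 24; LS_I = 24−12 = 12
LF_H = LS_J = 24; LS_H = 24−4 = 20
LF_G = LS_J = 24; LS_G = 24−7 = 17
LF_F = LS_J = 24; LS_F = 24−11 = 13
LF_E = LS_F = 13; LS_E = 13−2 = 11
LF_D = LS_J = 24; LS_D = 24−11 = 13
LF_C = LS_J = 24; LS_C = 24−2 = 22
LF_B = min(LS_E=11, LS_G=17, LS_H=20) = 11; LS_B = 11−11 = 0
LF_A = min(LS_D=13, LS_E=11, LS_G=17, LS_H=20, LS_I=12) = 11; LS_A = 11−2 = 9
Slack_A = LS_A − ES_A = 9 − 0 = 9

9 hours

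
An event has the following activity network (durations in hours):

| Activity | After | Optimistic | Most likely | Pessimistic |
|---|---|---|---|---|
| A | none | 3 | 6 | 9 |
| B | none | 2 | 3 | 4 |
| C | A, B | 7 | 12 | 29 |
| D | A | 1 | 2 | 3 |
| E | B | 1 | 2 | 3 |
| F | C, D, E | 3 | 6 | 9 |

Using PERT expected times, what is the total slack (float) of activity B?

te_A = (3 + 4·6 + 9)/6 = 36/6 = 6
te_B = (2 + 4·3 + 4)/6 = 18/6 = 3
te_C = (7 + 4·12 + 29)/6 = 84/6 = 14
te_D = (1 + 4·2 + 3)/6 = 12/6 = 2
te_E = (1 + 4·2 + 3)/6 = 12/6 = 2
te_F = (3 + 4·6 + 9)/6 = 36/6 = 6

Forward pass:
ES_A = 0; EF_A = 6
ES_B = 0; EF_B = 3
ES_C = max(EF_A=6, EF_B=3) = 6; EF_C = 6+14 = 20
ES_D = 6; EF_D = 6+2 = 8
ES_E = 3; EF_E = 3+2 = 5
ES_F = max(EF_C=20, EF_D=8, EF_E=5) = 20; EF_F = 20+6 = 26
Expected project duration μ = 26 hours. Critical path: A → C → F.

Backward pass:
LF_F = 26; LS_F = 26−6 = 20
LF_E = LS_F = 20; LS_E = 20−2 = 18
LF_D = LS_F = 20; LS_D = 20−2 = 18
LF_C = LS_F = 20; LS_C = 20−14 = 6
LF_B = min(LS_C=6, LS_E=18) = 6; LS_B = 6−3 = 3
LF_A = min(LS_C=6, LS_D=18) = 6; LS_A = 6−6 = 0
Slack_B = LS_B − ES_B = 3 − 0 = 3

3 hours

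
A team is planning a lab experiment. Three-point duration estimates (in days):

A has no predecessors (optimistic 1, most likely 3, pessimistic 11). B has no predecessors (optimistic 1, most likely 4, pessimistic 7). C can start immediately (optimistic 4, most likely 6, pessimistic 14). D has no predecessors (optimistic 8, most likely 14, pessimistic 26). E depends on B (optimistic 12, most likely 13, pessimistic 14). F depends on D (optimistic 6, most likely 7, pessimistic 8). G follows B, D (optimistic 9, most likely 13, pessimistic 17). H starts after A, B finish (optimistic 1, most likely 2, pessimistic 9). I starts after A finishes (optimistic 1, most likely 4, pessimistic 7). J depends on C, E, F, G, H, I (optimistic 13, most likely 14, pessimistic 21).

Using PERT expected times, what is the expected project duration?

43 days

te_A = (1 + 4·3 + 11)/6 = 24/6 = 4
te_B = (1 + 4·4 + 7)/6 = 24/6 = 4
te_C = (4 + 4·6 + 14)/6 = 42/6 = 7
te_D = (8 + 4·14 + 26)/6 = 90/6 = 15
te_E = (12 + 4·13 + 14)/6 = 78/6 = 13
te_F = (6 + 4·7 + 8)/6 = 42/6 = 7
te_G = (9 + 4·13 + 17)/6 = 78/6 = 13
te_H = (1 + 4·2 + 9)/6 = 18/6 = 3
te_I = (1 + 4·4 + 7)/6 = 24/6 = 4
te_J = (13 + 4·14 + 21)/6 = 90/6 = 15

Forward pass:
ES_A = 0; EF_A = 4
ES_B = 0; EF_B = 4
ES_C = 0; EF_C = 7
ES_D = 0; EF_D = 15
ES_E = 4; EF_E = 4+13 = 17
ES_F = 15; EF_F = 15+7 = 22
ES_G = max(EF_B=4, EF_D=15) = 15; EF_G = 15+13 = 28
ES_H = max(EF_A=4, EF_B=4) = 4; EF_H = 4+3 = 7
ES_I = 4; EF_I = 4+4 = 8
ES_J = max(EF_C=7, EF_E=17, EF_F=22, EF_G=28, EF_H=7, EF_I=8) = 28; EF_J = 28+15 = 43
Expected project duration μ = 43 days. Critical path: D → G → J.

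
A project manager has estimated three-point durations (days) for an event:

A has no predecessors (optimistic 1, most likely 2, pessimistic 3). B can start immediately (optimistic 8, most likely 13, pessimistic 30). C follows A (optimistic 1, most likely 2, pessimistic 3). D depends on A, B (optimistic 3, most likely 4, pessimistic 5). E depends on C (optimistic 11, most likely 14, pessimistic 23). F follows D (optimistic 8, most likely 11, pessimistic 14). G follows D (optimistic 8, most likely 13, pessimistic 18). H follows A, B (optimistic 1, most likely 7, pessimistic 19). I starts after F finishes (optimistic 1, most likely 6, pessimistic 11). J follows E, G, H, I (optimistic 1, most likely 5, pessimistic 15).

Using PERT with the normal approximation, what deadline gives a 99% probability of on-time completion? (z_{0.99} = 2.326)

te_A = (1 + 4·2 + 3)/6 = 12/6 = 2; σ²_A = ((3−1)/6)² = 0.111
te_B = (8 + 4·13 + 30)/6 = 90/6 = 15; σ²_B = ((30−8)/6)² = 13.444
te_C = (1 + 4·2 + 3)/6 = 12/6 = 2; σ²_C = ((3−1)/6)² = 0.111
te_D = (3 + 4·4 + 5)/6 = 24/6 = 4; σ²_D = ((5−3)/6)² = 0.111
te_E = (11 + 4·14 + 23)/6 = 90/6 = 15; σ²_E = ((23−11)/6)² = 4.000
te_F = (8 + 4·11 + 14)/6 = 66/6 = 11; σ²_F = ((14−8)/6)² = 1.000
te_G = (8 + 4·13 + 18)/6 = 78/6 = 13; σ²_G = ((18−8)/6)² = 2.778
te_H = (1 + 4·7 + 19)/6 = 48/6 = 8; σ²_H = ((19−1)/6)² = 9.000
te_I = (1 + 4·6 + 11)/6 = 36/6 = 6; σ²_I = ((11−1)/6)² = 2.778
te_J = (1 + 4·5 + 15)/6 = 36/6 = 6; σ²_J = ((15−1)/6)² = 5.444

Forward pass:
ES_A = 0; EF_A = 2
ES_B = 0; EF_B = 15
ES_C = 2; EF_C = 2+2 = 4
ES_D = max(EF_A=2, EF_B=15) = 15; EF_D = 15+4 = 19
ES_E = 4; EF_E = 4+15 = 19
ES_F = 19; EF_F = 19+11 = 30
ES_G = 19; EF_G = 19+13 = 32
ES_H = max(EF_A=2, EF_B=15) = 15; EF_H = 15+8 = 23
ES_I = 30; EF_I = 30+6 = 36
ES_J = max(EF_E=19, EF_G=32, EF_H=23, EF_I=36) = 36; EF_J = 36+6 = 42
Expected project duration μ = 42 days. Critical path: B → D → F → I → J.

Variance along critical path = 13.444 + 0.111 + 1.000 + 2.778 + 5.444 = 22.778; σ = 4.773 days.
D = μ + z·σ = 42 + 2.326·4.773 = 53.1 days

53.1 days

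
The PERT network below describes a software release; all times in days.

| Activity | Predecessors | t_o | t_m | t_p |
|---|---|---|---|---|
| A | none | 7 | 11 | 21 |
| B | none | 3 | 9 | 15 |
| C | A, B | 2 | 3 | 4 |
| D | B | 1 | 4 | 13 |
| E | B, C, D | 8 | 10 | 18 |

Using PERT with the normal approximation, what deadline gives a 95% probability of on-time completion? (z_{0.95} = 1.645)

te_A = (7 + 4·11 + 21)/6 = 72/6 = 12; σ²_A = ((21−7)/6)² = 5.444
te_B = (3 + 4·9 + 15)/6 = 54/6 = 9; σ²_B = ((15−3)/6)² = 4.000
te_C = (2 + 4·3 + 4)/6 = 18/6 = 3; σ²_C = ((4−2)/6)² = 0.111
te_D = (1 + 4·4 + 13)/6 = 30/6 = 5; σ²_D = ((13−1)/6)² = 4.000
te_E = (8 + 4·10 + 18)/6 = 66/6 = 11; σ²_E = ((18−8)/6)² = 2.778

Forward pass:
ES_A = 0; EF_A = 12
ES_B = 0; EF_B = 9
ES_C = max(EF_A=12, EF_B=9) = 12; EF_C = 12+3 = 15
ES_D = 9; EF_D = 9+5 = 14
ES_E = max(EF_B=9, EF_C=15, EF_D=14) = 15; EF_E = 15+11 = 26
Expected project duration μ = 26 days. Critical path: A → C → E.

Variance along critical path = 5.444 + 0.111 + 2.778 = 8.333; σ = 2.887 days.
D = μ + z·σ = 26 + 1.645·2.887 = 30.7 days

30.7 days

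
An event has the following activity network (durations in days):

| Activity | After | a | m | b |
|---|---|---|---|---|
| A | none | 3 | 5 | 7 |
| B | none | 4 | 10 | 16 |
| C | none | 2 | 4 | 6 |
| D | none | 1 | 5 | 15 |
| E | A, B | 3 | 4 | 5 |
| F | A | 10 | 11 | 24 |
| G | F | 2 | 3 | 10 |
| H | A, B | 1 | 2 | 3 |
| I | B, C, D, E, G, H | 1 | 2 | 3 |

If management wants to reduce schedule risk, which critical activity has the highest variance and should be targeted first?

F

te_A = (3 + 4·5 + 7)/6 = 30/6 = 5; σ²_A = ((7−3)/6)² = 0.444
te_B = (4 + 4·10 + 16)/6 = 60/6 = 10; σ²_B = ((16−4)/6)² = 4.000
te_C = (2 + 4·4 + 6)/6 = 24/6 = 4; σ²_C = ((6−2)/6)² = 0.444
te_D = (1 + 4·5 + 15)/6 = 36/6 = 6; σ²_D = ((15−1)/6)² = 5.444
te_E = (3 + 4·4 + 5)/6 = 24/6 = 4; σ²_E = ((5−3)/6)² = 0.111
te_F = (10 + 4·11 + 24)/6 = 78/6 = 13; σ²_F = ((24−10)/6)² = 5.444
te_G = (2 + 4·3 + 10)/6 = 24/6 = 4; σ²_G = ((10−2)/6)² = 1.778
te_H = (1 + 4·2 + 3)/6 = 12/6 = 2; σ²_H = ((3−1)/6)² = 0.111
te_I = (1 + 4·2 + 3)/6 = 12/6 = 2; σ²_I = ((3−1)/6)² = 0.111

Forward pass:
ES_A = 0; EF_A = 5
ES_B = 0; EF_B = 10
ES_C = 0; EF_C = 4
ES_D = 0; EF_D = 6
ES_E = max(EF_A=5, EF_B=10) = 10; EF_E = 10+4 = 14
ES_F = 5; EF_F = 5+13 = 18
ES_G = 18; EF_G = 18+4 = 22
ES_H = max(EF_A=5, EF_B=10) = 10; EF_H = 10+2 = 12
ES_I = max(EF_B=10, EF_C=4, EF_D=6, EF_E=14, EF_G=22, EF_H=12) = 22; EF_I = 22+2 = 24
Expected project duration μ = 24 days. Critical path: A → F → G → I.

Variances on critical path: σ²_A=0.444, σ²_F=5.444, σ²_G=1.778, σ²_I=0.111.
Largest is σ²_F = 5.444.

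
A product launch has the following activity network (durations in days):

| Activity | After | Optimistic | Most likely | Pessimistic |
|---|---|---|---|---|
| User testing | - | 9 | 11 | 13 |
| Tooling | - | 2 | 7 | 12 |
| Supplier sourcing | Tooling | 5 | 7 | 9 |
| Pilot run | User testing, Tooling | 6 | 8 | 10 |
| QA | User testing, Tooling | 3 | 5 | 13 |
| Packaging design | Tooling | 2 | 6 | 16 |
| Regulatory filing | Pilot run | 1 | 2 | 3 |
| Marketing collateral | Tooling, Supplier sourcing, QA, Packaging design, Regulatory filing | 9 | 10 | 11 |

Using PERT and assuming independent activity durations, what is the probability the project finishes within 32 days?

te_User testing = (9 + 4·11 + 13)/6 = 66/6 = 11; σ²_User testing = ((13−9)/6)² = 0.444
te_Tooling = (2 + 4·7 + 12)/6 = 42/6 = 7; σ²_Tooling = ((12−2)/6)² = 2.778
te_Supplier sourcing = (5 + 4·7 + 9)/6 = 42/6 = 7; σ²_Supplier sourcing = ((9−5)/6)² = 0.444
te_Pilot run = (6 + 4·8 + 10)/6 = 48/6 = 8; σ²_Pilot run = ((10−6)/6)² = 0.444
te_QA = (3 + 4·5 + 13)/6 = 36/6 = 6; σ²_QA = ((13−3)/6)² = 2.778
te_Packaging design = (2 + 4·6 + 16)/6 = 42/6 = 7; σ²_Packaging design = ((16−2)/6)² = 5.444
te_Regulatory filing = (1 + 4·2 + 3)/6 = 12/6 = 2; σ²_Regulatory filing = ((3−1)/6)² = 0.111
te_Marketing collateral = (9 + 4·10 + 11)/6 = 60/6 = 10; σ²_Marketing collateral = ((11−9)/6)² = 0.111

Forward pass:
ES_User testing = 0; EF_User testing = 11
ES_Tooling = 0; EF_Tooling = 7
ES_Supplier sourcing = 7; EF_Supplier sourcing = 7+7 = 14
ES_Pilot run = max(EF_User testing=11, EF_Tooling=7) = 11; EF_Pilot run = 11+8 = 19
ES_QA = max(EF_User testing=11, EF_Tooling=7) = 11; EF_QA = 11+6 = 17
ES_Packaging design = 7; EF_Packaging design = 7+7 = 14
ES_Regulatory filing = 19; EF_Regulatory filing = 19+2 = 21
ES_Marketing collateral = max(EF_Tooling=7, EF_Supplier sourcing=14, EF_QA=17, EF_Packaging design=14, EF_Regulatory filing=21) = 21; EF_Marketing collateral = 21+10 = 31
Expected project duration μ = 31 days. Critical path: User testing → Pilot run → Regulatory filing → Marketing collateral.

Variance along critical path = 0.444 + 0.444 + 0.111 + 0.111 = 1.111; σ = √1.111 = 1.054 days.
Z = (32 − 31) / 1.054 = 0.949
P(T ≤ 32) = Φ(0.949) ≈ 0.829

0.829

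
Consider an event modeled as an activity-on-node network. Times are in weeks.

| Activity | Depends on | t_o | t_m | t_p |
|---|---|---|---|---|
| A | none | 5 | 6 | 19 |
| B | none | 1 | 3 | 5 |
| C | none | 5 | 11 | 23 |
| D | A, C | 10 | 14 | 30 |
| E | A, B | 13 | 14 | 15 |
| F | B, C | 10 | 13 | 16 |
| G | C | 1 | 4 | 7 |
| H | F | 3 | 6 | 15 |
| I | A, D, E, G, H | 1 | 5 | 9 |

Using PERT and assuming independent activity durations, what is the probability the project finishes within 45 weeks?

te_A = (5 + 4·6 + 19)/6 = 48/6 = 8; σ²_A = ((19−5)/6)² = 5.444
te_B = (1 + 4·3 + 5)/6 = 18/6 = 3; σ²_B = ((5−1)/6)² = 0.444
te_C = (5 + 4·11 + 23)/6 = 72/6 = 12; σ²_C = ((23−5)/6)² = 9.000
te_D = (10 + 4·14 + 30)/6 = 96/6 = 16; σ²_D = ((30−10)/6)² = 11.111
te_E = (13 + 4·14 + 15)/6 = 84/6 = 14; σ²_E = ((15−13)/6)² = 0.111
te_F = (10 + 4·13 + 16)/6 = 78/6 = 13; σ²_F = ((16−10)/6)² = 1.000
te_G = (1 + 4·4 + 7)/6 = 24/6 = 4; σ²_G = ((7−1)/6)² = 1.000
te_H = (3 + 4·6 + 15)/6 = 42/6 = 7; σ²_H = ((15−3)/6)² = 4.000
te_I = (1 + 4·5 + 9)/6 = 30/6 = 5; σ²_I = ((9−1)/6)² = 1.778

Forward pass:
ES_A = 0; EF_A = 8
ES_B = 0; EF_B = 3
ES_C = 0; EF_C = 12
ES_D = max(EF_A=8, EF_C=12) = 12; EF_D = 12+16 = 28
ES_E = max(EF_A=8, EF_B=3) = 8; EF_E = 8+14 = 22
ES_F = max(EF_B=3, EF_C=12) = 12; EF_F = 12+13 = 25
ES_G = 12; EF_G = 12+4 = 16
ES_H = 25; EF_H = 25+7 = 32
ES_I = max(EF_A=8, EF_D=28, EF_E=22, EF_G=16, EF_H=32) = 32; EF_I = 32+5 = 37
Expected project duration μ = 37 weeks. Critical path: C → F → H → I.

Variance along critical path = 9.000 + 1.000 + 4.000 + 1.778 = 15.778; σ = √15.778 = 3.972 weeks.
Z = (45 − 37) / 3.972 = 2.014
P(T ≤ 45) = Φ(2.014) ≈ 0.978

0.978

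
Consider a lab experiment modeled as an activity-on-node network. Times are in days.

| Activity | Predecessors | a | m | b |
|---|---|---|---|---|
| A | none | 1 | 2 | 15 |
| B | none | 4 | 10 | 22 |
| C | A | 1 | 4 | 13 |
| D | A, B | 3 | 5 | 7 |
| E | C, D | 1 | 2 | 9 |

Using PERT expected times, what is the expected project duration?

19 days

te_A = (1 + 4·2 + 15)/6 = 24/6 = 4
te_B = (4 + 4·10 + 22)/6 = 66/6 = 11
te_C = (1 + 4·4 + 13)/6 = 30/6 = 5
te_D = (3 + 4·5 + 7)/6 = 30/6 = 5
te_E = (1 + 4·2 + 9)/6 = 18/6 = 3

Forward pass:
ES_A = 0; EF_A = 4
ES_B = 0; EF_B = 11
ES_C = 4; EF_C = 4+5 = 9
ES_D = max(EF_A=4, EF_B=11) = 11; EF_D = 11+5 = 16
ES_E = max(EF_C=9, EF_D=16) = 16; EF_E = 16+3 = 19
Expected project duration μ = 19 days. Critical path: B → D → E.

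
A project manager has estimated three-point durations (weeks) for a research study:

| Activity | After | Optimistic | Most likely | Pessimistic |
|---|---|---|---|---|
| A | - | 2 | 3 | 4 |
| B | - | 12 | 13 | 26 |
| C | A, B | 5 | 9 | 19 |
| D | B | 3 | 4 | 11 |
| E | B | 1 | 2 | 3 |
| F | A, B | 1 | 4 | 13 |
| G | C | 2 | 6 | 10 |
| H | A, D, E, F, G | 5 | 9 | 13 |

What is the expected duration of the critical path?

40 weeks

te_A = (2 + 4·3 + 4)/6 = 18/6 = 3
te_B = (12 + 4·13 + 26)/6 = 90/6 = 15
te_C = (5 + 4·9 + 19)/6 = 60/6 = 10
te_D = (3 + 4·4 + 11)/6 = 30/6 = 5
te_E = (1 + 4·2 + 3)/6 = 12/6 = 2
te_F = (1 + 4·4 + 13)/6 = 30/6 = 5
te_G = (2 + 4·6 + 10)/6 = 36/6 = 6
te_H = (5 + 4·9 + 13)/6 = 54/6 = 9

Forward pass:
ES_A = 0; EF_A = 3
ES_B = 0; EF_B = 15
ES_C = max(EF_A=3, EF_B=15) = 15; EF_C = 15+10 = 25
ES_D = 15; EF_D = 15+5 = 20
ES_E = 15; EF_E = 15+2 = 17
ES_F = max(EF_A=3, EF_B=15) = 15; EF_F = 15+5 = 20
ES_G = 25; EF_G = 25+6 = 31
ES_H = max(EF_A=3, EF_D=20, EF_E=17, EF_F=20, EF_G=31) = 31; EF_H = 31+9 = 40
Expected project duration μ = 40 weeks. Critical path: B → C → G → H.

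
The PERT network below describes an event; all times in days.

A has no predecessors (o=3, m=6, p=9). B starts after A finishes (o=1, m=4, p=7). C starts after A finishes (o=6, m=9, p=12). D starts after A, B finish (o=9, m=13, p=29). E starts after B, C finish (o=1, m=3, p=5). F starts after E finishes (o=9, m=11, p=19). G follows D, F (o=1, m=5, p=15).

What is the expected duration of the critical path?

te_A = (3 + 4·6 + 9)/6 = 36/6 = 6
te_B = (1 + 4·4 + 7)/6 = 24/6 = 4
te_C = (6 + 4·9 + 12)/6 = 54/6 = 9
te_D = (9 + 4·13 + 29)/6 = 90/6 = 15
te_E = (1 + 4·3 + 5)/6 = 18/6 = 3
te_F = (9 + 4·11 + 19)/6 = 72/6 = 12
te_G = (1 + 4·5 + 15)/6 = 36/6 = 6

Forward pass:
ES_A = 0; EF_A = 6
ES_B = 6; EF_B = 6+4 = 10
ES_C = 6; EF_C = 6+9 = 15
ES_D = max(EF_A=6, EF_B=10) = 10; EF_D = 10+15 = 25
ES_E = max(EF_B=10, EF_C=15) = 15; EF_E = 15+3 = 18
ES_F = 18; EF_F = 18+12 = 30
ES_G = max(EF_D=25, EF_F=30) = 30; EF_G = 30+6 = 36
Expected project duration μ = 36 days. Critical path: A → C → E → F → G.

36 days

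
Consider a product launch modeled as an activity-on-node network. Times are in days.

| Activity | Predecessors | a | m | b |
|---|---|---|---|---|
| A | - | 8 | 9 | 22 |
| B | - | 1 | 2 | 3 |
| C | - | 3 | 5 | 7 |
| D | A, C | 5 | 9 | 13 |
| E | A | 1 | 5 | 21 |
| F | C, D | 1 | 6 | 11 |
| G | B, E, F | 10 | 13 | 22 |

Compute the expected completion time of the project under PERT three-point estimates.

te_A = (8 + 4·9 + 22)/6 = 66/6 = 11
te_B = (1 + 4·2 + 3)/6 = 12/6 = 2
te_C = (3 + 4·5 + 7)/6 = 30/6 = 5
te_D = (5 + 4·9 + 13)/6 = 54/6 = 9
te_E = (1 + 4·5 + 21)/6 = 42/6 = 7
te_F = (1 + 4·6 + 11)/6 = 36/6 = 6
te_G = (10 + 4·13 + 22)/6 = 84/6 = 14

Forward pass:
ES_A = 0; EF_A = 11
ES_B = 0; EF_B = 2
ES_C = 0; EF_C = 5
ES_D = max(EF_A=11, EF_C=5) = 11; EF_D = 11+9 = 20
ES_E = 11; EF_E = 11+7 = 18
ES_F = max(EF_C=5, EF_D=20) = 20; EF_F = 20+6 = 26
ES_G = max(EF_B=2, EF_E=18, EF_F=26) = 26; EF_G = 26+14 = 40
Expected project duration μ = 40 days. Critical path: A → D → F → G.

40 days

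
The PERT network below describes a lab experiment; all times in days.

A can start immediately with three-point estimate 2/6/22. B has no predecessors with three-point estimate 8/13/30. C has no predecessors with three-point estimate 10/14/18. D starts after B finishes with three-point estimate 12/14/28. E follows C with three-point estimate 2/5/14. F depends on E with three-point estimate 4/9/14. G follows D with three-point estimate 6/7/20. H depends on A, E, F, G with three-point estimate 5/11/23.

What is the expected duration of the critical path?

te_A = (2 + 4·6 + 22)/6 = 48/6 = 8
te_B = (8 + 4·13 + 30)/6 = 90/6 = 15
te_C = (10 + 4·14 + 18)/6 = 84/6 = 14
te_D = (12 + 4·14 + 28)/6 = 96/6 = 16
te_E = (2 + 4·5 + 14)/6 = 36/6 = 6
te_F = (4 + 4·9 + 14)/6 = 54/6 = 9
te_G = (6 + 4·7 + 20)/6 = 54/6 = 9
te_H = (5 + 4·11 + 23)/6 = 72/6 = 12

Forward pass:
ES_A = 0; EF_A = 8
ES_B = 0; EF_B = 15
ES_C = 0; EF_C = 14
ES_D = 15; EF_D = 15+16 = 31
ES_E = 14; EF_E = 14+6 = 20
ES_F = 20; EF_F = 20+9 = 29
ES_G = 31; EF_G = 31+9 = 40
ES_H = max(EF_A=8, EF_E=20, EF_F=29, EF_G=40) = 40; EF_H = 40+12 = 52
Expected project duration μ = 52 days. Critical path: B → D → G → H.

52 days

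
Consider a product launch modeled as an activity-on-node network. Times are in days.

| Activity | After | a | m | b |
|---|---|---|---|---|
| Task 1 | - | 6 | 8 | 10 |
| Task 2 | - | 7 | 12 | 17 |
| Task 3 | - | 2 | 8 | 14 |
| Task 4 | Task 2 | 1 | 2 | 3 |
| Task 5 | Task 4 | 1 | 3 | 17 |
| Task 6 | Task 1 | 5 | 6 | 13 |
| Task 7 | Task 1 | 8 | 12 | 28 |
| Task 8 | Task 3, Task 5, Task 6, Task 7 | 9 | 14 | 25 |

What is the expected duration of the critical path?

37 days

te_Task 1 = (6 + 4·8 + 10)/6 = 48/6 = 8
te_Task 2 = (7 + 4·12 + 17)/6 = 72/6 = 12
te_Task 3 = (2 + 4·8 + 14)/6 = 48/6 = 8
te_Task 4 = (1 + 4·2 + 3)/6 = 12/6 = 2
te_Task 5 = (1 + 4·3 + 17)/6 = 30/6 = 5
te_Task 6 = (5 + 4·6 + 13)/6 = 42/6 = 7
te_Task 7 = (8 + 4·12 + 28)/6 = 84/6 = 14
te_Task 8 = (9 + 4·14 + 25)/6 = 90/6 = 15

Forward pass:
ES_Task 1 = 0; EF_Task 1 = 8
ES_Task 2 = 0; EF_Task 2 = 12
ES_Task 3 = 0; EF_Task 3 = 8
ES_Task 4 = 12; EF_Task 4 = 12+2 = 14
ES_Task 5 = 14; EF_Task 5 = 14+5 = 19
ES_Task 6 = 8; EF_Task 6 = 8+7 = 15
ES_Task 7 = 8; EF_Task 7 = 8+14 = 22
ES_Task 8 = max(EF_Task 3=8, EF_Task 5=19, EF_Task 6=15, EF_Task 7=22) = 22; EF_Task 8 = 22+15 = 37
Expected project duration μ = 37 days. Critical path: Task 1 → Task 7 → Task 8.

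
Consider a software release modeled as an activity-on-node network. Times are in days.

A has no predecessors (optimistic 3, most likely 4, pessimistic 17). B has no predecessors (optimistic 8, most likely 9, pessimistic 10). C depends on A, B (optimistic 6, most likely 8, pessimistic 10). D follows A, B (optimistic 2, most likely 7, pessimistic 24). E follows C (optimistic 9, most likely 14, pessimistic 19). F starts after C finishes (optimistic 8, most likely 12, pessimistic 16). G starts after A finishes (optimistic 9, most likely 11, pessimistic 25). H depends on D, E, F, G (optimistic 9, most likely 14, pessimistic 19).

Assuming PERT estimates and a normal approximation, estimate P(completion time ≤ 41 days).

te_A = (3 + 4·4 + 17)/6 = 36/6 = 6; σ²_A = ((17−3)/6)² = 5.444
te_B = (8 + 4·9 + 10)/6 = 54/6 = 9; σ²_B = ((10−8)/6)² = 0.111
te_C = (6 + 4·8 + 10)/6 = 48/6 = 8; σ²_C = ((10−6)/6)² = 0.444
te_D = (2 + 4·7 + 24)/6 = 54/6 = 9; σ²_D = ((24−2)/6)² = 13.444
te_E = (9 + 4·14 + 19)/6 = 84/6 = 14; σ²_E = ((19−9)/6)² = 2.778
te_F = (8 + 4·12 + 16)/6 = 72/6 = 12; σ²_F = ((16−8)/6)² = 1.778
te_G = (9 + 4·11 + 25)/6 = 78/6 = 13; σ²_G = ((25−9)/6)² = 7.111
te_H = (9 + 4·14 + 19)/6 = 84/6 = 14; σ²_H = ((19−9)/6)² = 2.778

Forward pass:
ES_A = 0; EF_A = 6
ES_B = 0; EF_B = 9
ES_C = max(EF_A=6, EF_B=9) = 9; EF_C = 9+8 = 17
ES_D = max(EF_A=6, EF_B=9) = 9; EF_D = 9+9 = 18
ES_E = 17; EF_E = 17+14 = 31
ES_F = 17; EF_F = 17+12 = 29
ES_G = 6; EF_G = 6+13 = 19
ES_H = max(EF_D=18, EF_E=31, EF_F=29, EF_G=19) = 31; EF_H = 31+14 = 45
Expected project duration μ = 45 days. Critical path: B → C → E → H.

Variance along critical path = 0.111 + 0.444 + 2.778 + 2.778 = 6.111; σ = √6.111 = 2.472 days.
Z = (41 − 45) / 2.472 = -1.618
P(T ≤ 41) = Φ(-1.618) ≈ 0.053

0.053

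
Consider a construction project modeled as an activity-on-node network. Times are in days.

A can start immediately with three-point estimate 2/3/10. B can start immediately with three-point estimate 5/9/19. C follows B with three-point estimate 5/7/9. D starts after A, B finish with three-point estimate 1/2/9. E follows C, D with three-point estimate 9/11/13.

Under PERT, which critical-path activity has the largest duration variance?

te_A = (2 + 4·3 + 10)/6 = 24/6 = 4; σ²_A = ((10−2)/6)² = 1.778
te_B = (5 + 4·9 + 19)/6 = 60/6 = 10; σ²_B = ((19−5)/6)² = 5.444
te_C = (5 + 4·7 + 9)/6 = 42/6 = 7; σ²_C = ((9−5)/6)² = 0.444
te_D = (1 + 4·2 + 9)/6 = 18/6 = 3; σ²_D = ((9−1)/6)² = 1.778
te_E = (9 + 4·11 + 13)/6 = 66/6 = 11; σ²_E = ((13−9)/6)² = 0.444

Forward pass:
ES_A = 0; EF_A = 4
ES_B = 0; EF_B = 10
ES_C = 10; EF_C = 10+7 = 17
ES_D = max(EF_A=4, EF_B=10) = 10; EF_D = 10+3 = 13
ES_E = max(EF_C=17, EF_D=13) = 17; EF_E = 17+11 = 28
Expected project duration μ = 28 days. Critical path: B → C → E.

Variances on critical path: σ²_B=5.444, σ²_C=0.444, σ²_E=0.444.
Largest is σ²_B = 5.444.

B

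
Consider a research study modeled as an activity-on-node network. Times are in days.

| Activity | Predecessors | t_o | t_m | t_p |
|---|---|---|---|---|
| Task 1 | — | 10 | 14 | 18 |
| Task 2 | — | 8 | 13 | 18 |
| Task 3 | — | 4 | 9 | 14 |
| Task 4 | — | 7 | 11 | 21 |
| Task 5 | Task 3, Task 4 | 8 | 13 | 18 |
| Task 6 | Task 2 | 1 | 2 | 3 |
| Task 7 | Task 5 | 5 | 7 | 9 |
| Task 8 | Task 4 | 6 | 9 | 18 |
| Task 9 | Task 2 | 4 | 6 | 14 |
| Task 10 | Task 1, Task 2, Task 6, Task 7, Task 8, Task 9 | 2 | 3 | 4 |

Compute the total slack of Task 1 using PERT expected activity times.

18 days

te_Task 1 = (10 + 4·14 + 18)/6 = 84/6 = 14
te_Task 2 = (8 + 4·13 + 18)/6 = 78/6 = 13
te_Task 3 = (4 + 4·9 + 14)/6 = 54/6 = 9
te_Task 4 = (7 + 4·11 + 21)/6 = 72/6 = 12
te_Task 5 = (8 + 4·13 + 18)/6 = 78/6 = 13
te_Task 6 = (1 + 4·2 + 3)/6 = 12/6 = 2
te_Task 7 = (5 + 4·7 + 9)/6 = 42/6 = 7
te_Task 8 = (6 + 4·9 + 18)/6 = 60/6 = 10
te_Task 9 = (4 + 4·6 + 14)/6 = 42/6 = 7
te_Task 10 = (2 + 4·3 + 4)/6 = 18/6 = 3

Forward pass:
ES_Task 1 = 0; EF_Task 1 = 14
ES_Task 2 = 0; EF_Task 2 = 13
ES_Task 3 = 0; EF_Task 3 = 9
ES_Task 4 = 0; EF_Task 4 = 12
ES_Task 5 = max(EF_Task 3=9, EF_Task 4=12) = 12; EF_Task 5 = 12+13 = 25
ES_Task 6 = 13; EF_Task 6 = 13+2 = 15
ES_Task 7 = 25; EF_Task 7 = 25+7 = 32
ES_Task 8 = 12; EF_Task 8 = 12+10 = 22
ES_Task 9 = 13; EF_Task 9 = 13+7 = 20
ES_Task 10 = max(EF_Task 1=14, EF_Task 2=13, EF_Task 6=15, EF_Task 7=32, EF_Task 8=22, EF_Task 9=20) = 32; EF_Task 10 = 32+3 = 35
Expected project duration μ = 35 days. Critical path: Task 4 → Task 5 → Task 7 → Task 10.

Backward pass:
LF_Task 10 = 35; LS_Task 10 = 35−3 = 32
LF_Task 9 = LS_Task 10 = 32; LS_Task 9 = 32−7 = 25
LF_Task 8 = LS_Task 10 = 32; LS_Task 8 = 32−10 = 22
LF_Task 7 = LS_Task 10 = 32; LS_Task 7 = 32−7 = 25
LF_Task 6 = LS_Task 10 = 32; LS_Task 6 = 32−2 = 30
LF_Task 5 = LS_Task 7 = 25; LS_Task 5 = 25−13 = 12
LF_Task 4 = min(LS_Task 5=12, LS_Task 8=22) = 12; LS_Task 4 = 12−12 = 0
LF_Task 3 = LS_Task 5 = 12; LS_Task 3 = 12−9 = 3
LF_Task 2 = min(LS_Task 6=30, LS_Task 9=25, LS_Task 10=32) = 25; LS_Task 2 = 25−13 = 12
LF_Task 1 = LS_Task 10 = 32; LS_Task 1 = 32−14 = 18
Slack_Task 1 = LS_Task 1 − ES_Task 1 = 18 − 0 = 18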